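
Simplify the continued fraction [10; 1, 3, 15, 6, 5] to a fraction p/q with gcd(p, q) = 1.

Compute successive convergents:
a_0 = 10: 10/1
a_1 = 1: 11/1
a_2 = 3: 43/4
a_3 = 15: 656/61
a_4 = 6: 3979/370
a_5 = 5: 20551/1911

20551/1911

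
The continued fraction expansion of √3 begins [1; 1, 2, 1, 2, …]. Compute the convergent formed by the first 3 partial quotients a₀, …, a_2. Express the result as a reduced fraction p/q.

5/3

Use the convergent recurrence hₖ = aₖ·hₖ₋₁ + hₖ₋₂ (and likewise for the denominators kₖ):
a_0 = 1: 1/1
a_1 = 1: 2/1
a_2 = 2: 5/3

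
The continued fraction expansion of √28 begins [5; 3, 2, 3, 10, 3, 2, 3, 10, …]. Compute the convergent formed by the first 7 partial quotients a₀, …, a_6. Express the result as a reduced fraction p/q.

Compute successive convergents:
a_0 = 5: 5/1
a_1 = 3: 16/3
a_2 = 2: 37/7
a_3 = 3: 127/24
a_4 = 10: 1307/247
a_5 = 3: 4048/765
a_6 = 2: 9403/1777

9403/1777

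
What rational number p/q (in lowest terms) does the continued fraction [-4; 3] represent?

Start with 3.
-4 + 1/(3/1) = -4 + 1/3 = -11/3

-11/3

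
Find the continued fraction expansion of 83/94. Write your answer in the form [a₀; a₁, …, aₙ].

[0; 1, 7, 1, 1, 5]

Run the Euclidean algorithm, recording each quotient:
83 ÷ 94 → quotient 0, remainder 83
94 ÷ 83 → quotient 1, remainder 11
83 ÷ 11 → quotient 7, remainder 6
11 ÷ 6 → quotient 1, remainder 5
6 ÷ 5 → quotient 1, remainder 1
5 ÷ 1 → quotient 5, remainder 0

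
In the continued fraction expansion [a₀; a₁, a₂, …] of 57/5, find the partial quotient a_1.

2

57 = 11·5 + 2, so a_0 = 11
5 = 2·2 + 1, so a_1 = 2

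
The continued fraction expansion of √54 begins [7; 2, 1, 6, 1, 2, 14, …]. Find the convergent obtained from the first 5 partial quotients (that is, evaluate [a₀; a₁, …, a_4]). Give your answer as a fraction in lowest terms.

Start with 1.
6 + 1/(1/1) = 6 + 1/1 = 7/1
1 + 1/(7/1) = 1 + 1/7 = 8/7
2 + 1/(8/7) = 2 + 7/8 = 23/8
7 + 1/(23/8) = 7 + 8/23 = 169/23

169/23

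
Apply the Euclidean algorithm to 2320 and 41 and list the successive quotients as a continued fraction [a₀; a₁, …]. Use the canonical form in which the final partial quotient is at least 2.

Repeatedly divide and take the remainder:
2320 = 56·41 + 24, so a_0 = 56
41 = 1·24 + 17, so a_1 = 1
24 = 1·17 + 7, so a_2 = 1
17 = 2·7 + 3, so a_3 = 2
7 = 2·3 + 1, so a_4 = 2
3 = 3·1 + 0, so a_5 = 3

[56; 1, 1, 2, 2, 3]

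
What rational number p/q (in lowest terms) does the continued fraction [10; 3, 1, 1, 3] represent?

257/25

Work from the innermost term outward:
Start with 3.
1 + 1/(3/1) = 1 + 1/3 = 4/3
1 + 1/(4/3) = 1 + 3/4 = 7/4
3 + 1/(7/4) = 3 + 4/7 = 25/7
10 + 1/(25/7) = 10 + 7/25 = 257/25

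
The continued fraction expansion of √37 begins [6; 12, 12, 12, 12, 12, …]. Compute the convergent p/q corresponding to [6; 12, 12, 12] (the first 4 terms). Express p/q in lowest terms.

Starting at the tail and folding back:
Start with 12.
12 + 1/(12/1) = 12 + 1/12 = 145/12
12 + 1/(145/12) = 12 + 12/145 = 1752/145
6 + 1/(1752/145) = 6 + 145/1752 = 10657/1752

10657/1752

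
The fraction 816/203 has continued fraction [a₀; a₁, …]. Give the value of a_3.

3

Run the Euclidean algorithm, recording each quotient:
⌊816/203⌋ = 4, remainder 4
⌊203/4⌋ = 50, remainder 3
⌊4/3⌋ = 1, remainder 1
⌊3/1⌋ = 3, remainder 0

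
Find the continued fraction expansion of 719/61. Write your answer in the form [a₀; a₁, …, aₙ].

[11; 1, 3, 1, 2, 4]

Repeatedly divide and take the remainder:
⌊719/61⌋ = 11, remainder 48
⌊61/48⌋ = 1, remainder 13
⌊48/13⌋ = 3, remainder 9
⌊13/9⌋ = 1, remainder 4
⌊9/4⌋ = 2, remainder 1
⌊4/1⌋ = 4, remainder 0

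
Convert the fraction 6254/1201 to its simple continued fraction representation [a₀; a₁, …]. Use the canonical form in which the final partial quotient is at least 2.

[5; 4, 1, 4, 1, 1, 1, 14]

⌊6254/1201⌋ = 5, remainder 249
⌊1201/249⌋ = 4, remainder 205
⌊249/205⌋ = 1, remainder 44
⌊205/44⌋ = 4, remainder 29
⌊44/29⌋ = 1, remainder 15
⌊29/15⌋ = 1, remainder 14
⌊15/14⌋ = 1, remainder 1
⌊14/1⌋ = 14, remainder 0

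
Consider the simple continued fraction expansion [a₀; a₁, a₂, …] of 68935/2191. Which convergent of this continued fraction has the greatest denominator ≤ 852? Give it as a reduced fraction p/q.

List convergents until the denominator exceeds the bound:
a_0 = 31: 31/1  (≤ bound)
a_1 = 2: 63/2  (≤ bound)
a_2 = 6: 409/13  (≤ bound)
a_3 = 4: 1699/54  (≤ bound)
a_4 = 1: 2108/67  (≤ bound)
a_5 = 1: 3807/121  (≤ bound)
a_6 = 8: 32564/1035  (> 852, stop)

3807/121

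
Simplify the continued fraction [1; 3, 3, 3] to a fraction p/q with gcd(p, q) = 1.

43/33

Start with 3.
3 + 1/(3/1) = 3 + 1/3 = 10/3
3 + 1/(10/3) = 3 + 3/10 = 33/10
1 + 1/(33/10) = 1 + 10/33 = 43/33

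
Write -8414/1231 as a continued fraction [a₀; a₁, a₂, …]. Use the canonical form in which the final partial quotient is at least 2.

[-7; 6, 15, 1, 1, 1, 1, 2]

⌊-8414/1231⌋ = -7, remainder 203
⌊1231/203⌋ = 6, remainder 13
⌊203/13⌋ = 15, remainder 8
⌊13/8⌋ = 1, remainder 5
⌊8/5⌋ = 1, remainder 3
⌊5/3⌋ = 1, remainder 2
⌊3/2⌋ = 1, remainder 1
⌊2/1⌋ = 2, remainder 0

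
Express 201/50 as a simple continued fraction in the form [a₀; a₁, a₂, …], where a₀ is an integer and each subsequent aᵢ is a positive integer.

[4; 50]

Run the Euclidean algorithm, recording each quotient:
201 ÷ 50 → quotient 4, remainder 1
50 ÷ 1 → quotient 50, remainder 0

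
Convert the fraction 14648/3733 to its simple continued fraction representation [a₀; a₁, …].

[3; 1, 12, 6, 1, 12, 1, 2]

Run the Euclidean algorithm, recording each quotient:
14648 = 3·3733 + 3449, so a_0 = 3
3733 = 1·3449 + 284, so a_1 = 1
3449 = 12·284 + 41, so a_2 = 12
284 = 6·41 + 38, so a_3 = 6
41 = 1·38 + 3, so a_4 = 1
38 = 12·3 + 2, so a_5 = 12
3 = 1·2 + 1, so a_6 = 1
2 = 2·1 + 0, so a_7 = 2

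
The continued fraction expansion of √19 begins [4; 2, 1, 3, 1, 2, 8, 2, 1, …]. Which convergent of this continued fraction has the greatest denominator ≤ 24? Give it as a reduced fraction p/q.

61/14

a_0 = 4: 4/1  (≤ bound)
a_1 = 2: 9/2  (≤ bound)
a_2 = 1: 13/3  (≤ bound)
a_3 = 3: 48/11  (≤ bound)
a_4 = 1: 61/14  (≤ bound)
a_5 = 2: 170/39  (> 24, stop)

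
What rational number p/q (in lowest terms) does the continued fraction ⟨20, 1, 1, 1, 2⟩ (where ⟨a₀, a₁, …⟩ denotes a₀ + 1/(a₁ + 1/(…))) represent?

a_0 = 20: 20/1
a_1 = 1: 21/1
a_2 = 1: 41/2
a_3 = 1: 62/3
a_4 = 2: 165/8

165/8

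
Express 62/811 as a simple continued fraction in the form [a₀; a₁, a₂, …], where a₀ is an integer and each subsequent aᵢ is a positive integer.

[0; 13, 12, 2, 2]

62 = 0·811 + 62, so a_0 = 0
811 = 13·62 + 5, so a_1 = 13
62 = 12·5 + 2, so a_2 = 12
5 = 2·2 + 1, so a_3 = 2
2 = 2·1 + 0, so a_4 = 2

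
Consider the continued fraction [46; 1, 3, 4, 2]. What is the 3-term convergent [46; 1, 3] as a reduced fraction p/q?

Compute successive convergents:
a_0 = 46: 46/1
a_1 = 1: 47/1
a_2 = 3: 187/4

187/4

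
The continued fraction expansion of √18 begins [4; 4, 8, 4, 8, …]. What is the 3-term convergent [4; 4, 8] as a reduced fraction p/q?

140/33

Start with 8.
4 + 1/(8/1) = 4 + 1/8 = 33/8
4 + 1/(33/8) = 4 + 8/33 = 140/33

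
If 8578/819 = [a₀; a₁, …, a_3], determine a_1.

2

8578 = 10·819 + 388, so a_0 = 10
819 = 2·388 + 43, so a_1 = 2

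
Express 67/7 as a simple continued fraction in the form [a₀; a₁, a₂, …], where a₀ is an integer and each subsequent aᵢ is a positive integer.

[9; 1, 1, 3]

⌊67/7⌋ = 9, remainder 4
⌊7/4⌋ = 1, remainder 3
⌊4/3⌋ = 1, remainder 1
⌊3/1⌋ = 3, remainder 0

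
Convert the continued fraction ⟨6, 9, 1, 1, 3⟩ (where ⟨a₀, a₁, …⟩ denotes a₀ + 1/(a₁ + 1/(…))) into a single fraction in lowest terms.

Starting at the tail and folding back:
Start with 3.
1 + 1/(3/1) = 1 + 1/3 = 4/3
1 + 1/(4/3) = 1 + 3/4 = 7/4
9 + 1/(7/4) = 9 + 4/7 = 67/7
6 + 1/(67/7) = 6 + 7/67 = 409/67

409/67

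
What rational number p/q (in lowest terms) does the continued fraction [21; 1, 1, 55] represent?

2387/111

Compute successive convergents:
a_0 = 21: 21/1
a_1 = 1: 22/1
a_2 = 1: 43/2
a_3 = 55: 2387/111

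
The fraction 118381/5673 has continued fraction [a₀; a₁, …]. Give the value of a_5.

Run the Euclidean algorithm, recording each quotient:
⌊118381/5673⌋ = 20, remainder 4921
⌊5673/4921⌋ = 1, remainder 752
⌊4921/752⌋ = 6, remainder 409
⌊752/409⌋ = 1, remainder 343
⌊409/343⌋ = 1, remainder 66
⌊343/66⌋ = 5, remainder 13

5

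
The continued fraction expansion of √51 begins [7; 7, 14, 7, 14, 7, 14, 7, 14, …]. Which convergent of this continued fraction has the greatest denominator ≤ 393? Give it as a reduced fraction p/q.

707/99

List convergents until the denominator exceeds the bound:
a_0 = 7: 7/1  (≤ bound)
a_1 = 7: 50/7  (≤ bound)
a_2 = 14: 707/99  (≤ bound)
a_3 = 7: 4999/700  (> 393, stop)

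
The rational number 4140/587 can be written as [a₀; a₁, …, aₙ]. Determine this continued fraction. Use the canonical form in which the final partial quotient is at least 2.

4140 = 7·587 + 31, so a_0 = 7
587 = 18·31 + 29, so a_1 = 18
31 = 1·29 + 2, so a_2 = 1
29 = 14·2 + 1, so a_3 = 14
2 = 2·1 + 0, so a_4 = 2

[7; 18, 1, 14, 2]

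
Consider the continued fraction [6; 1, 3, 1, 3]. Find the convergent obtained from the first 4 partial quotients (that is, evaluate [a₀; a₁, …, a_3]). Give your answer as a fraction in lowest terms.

Work from the innermost term outward:
Start with 1.
3 + 1/(1/1) = 3 + 1/1 = 4/1
1 + 1/(4/1) = 1 + 1/4 = 5/4
6 + 1/(5/4) = 6 + 4/5 = 34/5

34/5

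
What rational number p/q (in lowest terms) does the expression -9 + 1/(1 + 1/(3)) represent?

-33/4

Starting at the tail and folding back:
Start with 3.
1 + 1/(3/1) = 1 + 1/3 = 4/3
-9 + 1/(4/3) = -9 + 3/4 = -33/4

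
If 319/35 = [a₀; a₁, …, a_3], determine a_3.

Repeatedly divide and take the remainder:
319 ÷ 35 → quotient 9, remainder 4
35 ÷ 4 → quotient 8, remainder 3
4 ÷ 3 → quotient 1, remainder 1
3 ÷ 1 → quotient 3, remainder 0

3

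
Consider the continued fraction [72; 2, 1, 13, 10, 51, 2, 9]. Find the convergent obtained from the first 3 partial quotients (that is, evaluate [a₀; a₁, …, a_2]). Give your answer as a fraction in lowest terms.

Collapse the nested fraction from the inside out:
Start with 1.
2 + 1/(1/1) = 2 + 1/1 = 3/1
72 + 1/(3/1) = 72 + 1/3 = 217/3

217/3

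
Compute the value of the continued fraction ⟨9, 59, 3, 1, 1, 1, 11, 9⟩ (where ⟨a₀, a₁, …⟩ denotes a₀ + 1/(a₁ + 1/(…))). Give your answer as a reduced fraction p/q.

621578/68935

a_0 = 9: 9/1
a_1 = 59: 532/59
a_2 = 3: 1605/178
a_3 = 1: 2137/237
a_4 = 1: 3742/415
a_5 = 1: 5879/652
a_6 = 11: 68411/7587
a_7 = 9: 621578/68935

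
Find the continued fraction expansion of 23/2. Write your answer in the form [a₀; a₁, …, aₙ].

[11; 2]

23 = 11·2 + 1, so a_0 = 11
2 = 2·1 + 0, so a_1 = 2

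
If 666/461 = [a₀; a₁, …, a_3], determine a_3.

Repeatedly divide and take the remainder:
⌊666/461⌋ = 1, remainder 205
⌊461/205⌋ = 2, remainder 51
⌊205/51⌋ = 4, remainder 1
⌊51/1⌋ = 51, remainder 0

51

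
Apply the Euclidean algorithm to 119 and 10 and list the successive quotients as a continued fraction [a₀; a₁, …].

119 = 11·10 + 9, so a_0 = 11
10 = 1·9 + 1, so a_1 = 1
9 = 9·1 + 0, so a_2 = 9

[11; 1, 9]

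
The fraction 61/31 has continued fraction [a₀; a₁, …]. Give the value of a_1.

Apply division with remainder until the remainder is 0:
⌊61/31⌋ = 1, remainder 30
⌊31/30⌋ = 1, remainder 1

1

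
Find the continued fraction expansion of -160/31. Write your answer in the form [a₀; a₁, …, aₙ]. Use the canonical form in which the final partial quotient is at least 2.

-160 = -6·31 + 26, so a_0 = -6
31 = 1·26 + 5, so a_1 = 1
26 = 5·5 + 1, so a_2 = 5
5 = 5·1 + 0, so a_3 = 5

[-6; 1, 5, 5]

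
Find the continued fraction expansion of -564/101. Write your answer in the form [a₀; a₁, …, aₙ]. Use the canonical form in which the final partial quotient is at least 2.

[-6; 2, 2, 2, 8]

⌊-564/101⌋ = -6, remainder 42
⌊101/42⌋ = 2, remainder 17
⌊42/17⌋ = 2, remainder 8
⌊17/8⌋ = 2, remainder 1
⌊8/1⌋ = 8, remainder 0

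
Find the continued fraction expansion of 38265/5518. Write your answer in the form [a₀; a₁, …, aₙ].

38265 = 6·5518 + 5157, so a_0 = 6
5518 = 1·5157 + 361, so a_1 = 1
5157 = 14·361 + 103, so a_2 = 14
361 = 3·103 + 52, so a_3 = 3
103 = 1·52 + 51, so a_4 = 1
52 = 1·51 + 1, so a_5 = 1
51 = 51·1 + 0, so a_6 = 51

[6; 1, 14, 3, 1, 1, 51]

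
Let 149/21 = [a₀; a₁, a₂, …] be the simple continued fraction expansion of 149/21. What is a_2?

Repeatedly divide and take the remainder:
149 ÷ 21 → quotient 7, remainder 2
21 ÷ 2 → quotient 10, remainder 1
2 ÷ 1 → quotient 2, remainder 0

2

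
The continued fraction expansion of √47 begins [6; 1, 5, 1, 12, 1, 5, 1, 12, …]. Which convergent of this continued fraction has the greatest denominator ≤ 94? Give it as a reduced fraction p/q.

617/90

a_0 = 6: 6/1  (≤ bound)
a_1 = 1: 7/1  (≤ bound)
a_2 = 5: 41/6  (≤ bound)
a_3 = 1: 48/7  (≤ bound)
a_4 = 12: 617/90  (≤ bound)
a_5 = 1: 665/97  (> 94, stop)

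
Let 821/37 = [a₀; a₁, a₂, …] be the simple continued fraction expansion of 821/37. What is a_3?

2

821 = 22·37 + 7, so a_0 = 22
37 = 5·7 + 2, so a_1 = 5
7 = 3·2 + 1, so a_2 = 3
2 = 2·1 + 0, so a_3 = 2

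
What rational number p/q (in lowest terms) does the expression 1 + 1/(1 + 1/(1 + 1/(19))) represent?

59/39

Start with 19.
1 + 1/(19/1) = 1 + 1/19 = 20/19
1 + 1/(20/19) = 1 + 19/20 = 39/20
1 + 1/(39/20) = 1 + 20/39 = 59/39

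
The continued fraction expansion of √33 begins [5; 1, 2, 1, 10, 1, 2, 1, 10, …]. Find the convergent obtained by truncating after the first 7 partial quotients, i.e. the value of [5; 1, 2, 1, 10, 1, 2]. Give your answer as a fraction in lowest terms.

Start with 2.
1 + 1/(2/1) = 1 + 1/2 = 3/2
10 + 1/(3/2) = 10 + 2/3 = 32/3
1 + 1/(32/3) = 1 + 3/32 = 35/32
2 + 1/(35/32) = 2 + 32/35 = 102/35
1 + 1/(102/35) = 1 + 35/102 = 137/102
5 + 1/(137/102) = 5 + 102/137 = 787/137

787/137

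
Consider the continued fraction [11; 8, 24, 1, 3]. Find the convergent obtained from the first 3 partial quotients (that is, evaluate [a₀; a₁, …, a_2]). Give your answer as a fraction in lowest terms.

Work from the innermost term outward:
Start with 24.
8 + 1/(24/1) = 8 + 1/24 = 193/24
11 + 1/(193/24) = 11 + 24/193 = 2147/193

2147/193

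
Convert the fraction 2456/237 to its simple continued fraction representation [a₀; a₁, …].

Run the Euclidean algorithm, recording each quotient:
2456 = 10·237 + 86, so a_0 = 10
237 = 2·86 + 65, so a_1 = 2
86 = 1·65 + 21, so a_2 = 1
65 = 3·21 + 2, so a_3 = 3
21 = 10·2 + 1, so a_4 = 10
2 = 2·1 + 0, so a_5 = 2

[10; 2, 1, 3, 10, 2]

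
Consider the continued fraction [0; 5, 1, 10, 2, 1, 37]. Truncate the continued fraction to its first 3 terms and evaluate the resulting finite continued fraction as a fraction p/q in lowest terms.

a_0 = 0: 0/1
a_1 = 5: 1/5
a_2 = 1: 1/6

1/6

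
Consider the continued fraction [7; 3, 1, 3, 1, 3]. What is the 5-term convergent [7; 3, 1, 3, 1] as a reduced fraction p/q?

138/19

Start with 1.
3 + 1/(1/1) = 3 + 1/1 = 4/1
1 + 1/(4/1) = 1 + 1/4 = 5/4
3 + 1/(5/4) = 3 + 4/5 = 19/5
7 + 1/(19/5) = 7 + 5/19 = 138/19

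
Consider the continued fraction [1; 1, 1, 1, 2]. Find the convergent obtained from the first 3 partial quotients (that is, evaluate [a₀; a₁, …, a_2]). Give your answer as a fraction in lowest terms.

Collapse the nested fraction from the inside out:
Start with 1.
1 + 1/(1/1) = 1 + 1/1 = 2/1
1 + 1/(2/1) = 1 + 1/2 = 3/2

3/2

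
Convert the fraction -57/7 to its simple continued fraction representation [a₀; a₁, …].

[-9; 1, 6]

-57 ÷ 7 → quotient -9, remainder 6
7 ÷ 6 → quotient 1, remainder 1
6 ÷ 1 → quotient 6, remainder 0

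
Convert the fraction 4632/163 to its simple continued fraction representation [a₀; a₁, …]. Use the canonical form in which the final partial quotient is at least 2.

[28; 2, 2, 1, 1, 13]

4632 ÷ 163 → quotient 28, remainder 68
163 ÷ 68 → quotient 2, remainder 27
68 ÷ 27 → quotient 2, remainder 14
27 ÷ 14 → quotient 1, remainder 13
14 ÷ 13 → quotient 1, remainder 1
13 ÷ 1 → quotient 13, remainder 0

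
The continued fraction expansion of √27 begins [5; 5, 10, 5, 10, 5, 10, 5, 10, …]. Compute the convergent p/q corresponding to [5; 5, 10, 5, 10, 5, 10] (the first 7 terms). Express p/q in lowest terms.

716035/137801

Collapse the nested fraction from the inside out:
Start with 10.
5 + 1/(10/1) = 5 + 1/10 = 51/10
10 + 1/(51/10) = 10 + 10/51 = 520/51
5 + 1/(520/51) = 5 + 51/520 = 2651/520
10 + 1/(2651/520) = 10 + 520/2651 = 27030/2651
5 + 1/(27030/2651) = 5 + 2651/27030 = 137801/27030
5 + 1/(137801/27030) = 5 + 27030/137801 = 716035/137801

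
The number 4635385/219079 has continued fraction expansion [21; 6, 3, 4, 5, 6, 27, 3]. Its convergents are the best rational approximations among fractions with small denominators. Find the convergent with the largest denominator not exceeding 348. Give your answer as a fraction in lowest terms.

a_0 = 21: 21/1  (≤ bound)
a_1 = 6: 127/6  (≤ bound)
a_2 = 3: 402/19  (≤ bound)
a_3 = 4: 1735/82  (≤ bound)
a_4 = 5: 9077/429  (> 348, stop)

1735/82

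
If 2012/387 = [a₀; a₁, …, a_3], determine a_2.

2012 = 5·387 + 77, so a_0 = 5
387 = 5·77 + 2, so a_1 = 5
77 = 38·2 + 1, so a_2 = 38

38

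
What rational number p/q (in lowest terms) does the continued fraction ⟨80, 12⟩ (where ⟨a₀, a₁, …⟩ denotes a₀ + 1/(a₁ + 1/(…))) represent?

961/12

Work from the innermost term outward:
Start with 12.
80 + 1/(12/1) = 80 + 1/12 = 961/12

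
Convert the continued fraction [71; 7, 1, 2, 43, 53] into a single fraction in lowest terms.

3760237/52864

a_0 = 71: 71/1
a_1 = 7: 498/7
a_2 = 1: 569/8
a_3 = 2: 1636/23
a_4 = 43: 70917/997
a_5 = 53: 3760237/52864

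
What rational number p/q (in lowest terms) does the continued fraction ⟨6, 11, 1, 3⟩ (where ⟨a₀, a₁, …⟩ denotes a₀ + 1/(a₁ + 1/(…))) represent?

Work from the innermost term outward:
Start with 3.
1 + 1/(3/1) = 1 + 1/3 = 4/3
11 + 1/(4/3) = 11 + 3/4 = 47/4
6 + 1/(47/4) = 6 + 4/47 = 286/47

286/47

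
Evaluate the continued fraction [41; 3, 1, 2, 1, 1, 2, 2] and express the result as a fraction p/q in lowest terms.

Start with 2.
2 + 1/(2/1) = 2 + 1/2 = 5/2
1 + 1/(5/2) = 1 + 2/5 = 7/5
1 + 1/(7/5) = 1 + 5/7 = 12/7
2 + 1/(12/7) = 2 + 7/12 = 31/12
1 + 1/(31/12) = 1 + 12/31 = 43/31
3 + 1/(43/31) = 3 + 31/43 = 160/43
41 + 1/(160/43) = 41 + 43/160 = 6603/160

6603/160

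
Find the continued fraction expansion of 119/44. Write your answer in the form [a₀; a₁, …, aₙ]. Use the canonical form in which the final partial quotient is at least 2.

119 = 2·44 + 31, so a_0 = 2
44 = 1·31 + 13, so a_1 = 1
31 = 2·13 + 5, so a_2 = 2
13 = 2·5 + 3, so a_3 = 2
5 = 1·3 + 2, so a_4 = 1
3 = 1·2 + 1, so a_5 = 1
2 = 2·1 + 0, so a_6 = 2

[2; 1, 2, 2, 1, 1, 2]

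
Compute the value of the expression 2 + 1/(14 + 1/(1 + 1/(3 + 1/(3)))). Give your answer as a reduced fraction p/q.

a_0 = 2: 2/1
a_1 = 14: 29/14
a_2 = 1: 31/15
a_3 = 3: 122/59
a_4 = 3: 397/192

397/192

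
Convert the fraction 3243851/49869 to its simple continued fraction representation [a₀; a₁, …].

⌊3243851/49869⌋ = 65, remainder 2366
⌊49869/2366⌋ = 21, remainder 183
⌊2366/183⌋ = 12, remainder 170
⌊183/170⌋ = 1, remainder 13
⌊170/13⌋ = 13, remainder 1
⌊13/1⌋ = 13, remainder 0

[65; 21, 12, 1, 13, 13]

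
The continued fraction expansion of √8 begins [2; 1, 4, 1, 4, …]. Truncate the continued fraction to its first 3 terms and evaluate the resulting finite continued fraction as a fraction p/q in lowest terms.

14/5

Use the convergent recurrence hₖ = aₖ·hₖ₋₁ + hₖ₋₂ (and likewise for the denominators kₖ):
a_0 = 2: 2/1
a_1 = 1: 3/1
a_2 = 4: 14/5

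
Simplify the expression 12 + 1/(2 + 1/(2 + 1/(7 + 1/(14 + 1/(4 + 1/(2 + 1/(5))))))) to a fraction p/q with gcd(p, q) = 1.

Start with 5.
2 + 1/(5/1) = 2 + 1/5 = 11/5
4 + 1/(11/5) = 4 + 5/11 = 49/11
14 + 1/(49/11) = 14 + 11/49 = 697/49
7 + 1/(697/49) = 7 + 49/697 = 4928/697
2 + 1/(4928/697) = 2 + 697/4928 = 10553/4928
2 + 1/(10553/4928) = 2 + 4928/10553 = 26034/10553
12 + 1/(26034/10553) = 12 + 10553/26034 = 322961/26034

322961/26034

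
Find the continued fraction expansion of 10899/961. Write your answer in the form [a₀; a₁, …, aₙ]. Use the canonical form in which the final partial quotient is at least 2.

Repeatedly divide and take the remainder:
⌊10899/961⌋ = 11, remainder 328
⌊961/328⌋ = 2, remainder 305
⌊328/305⌋ = 1, remainder 23
⌊305/23⌋ = 13, remainder 6
⌊23/6⌋ = 3, remainder 5
⌊6/5⌋ = 1, remainder 1
⌊5/1⌋ = 5, remainder 0

[11; 2, 1, 13, 3, 1, 5]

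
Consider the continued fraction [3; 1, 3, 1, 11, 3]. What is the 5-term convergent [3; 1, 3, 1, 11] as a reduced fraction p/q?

224/59

Use the convergent recurrence hₖ = aₖ·hₖ₋₁ + hₖ₋₂ (and likewise for the denominators kₖ):
a_0 = 3: 3/1
a_1 = 1: 4/1
a_2 = 3: 15/4
a_3 = 1: 19/5
a_4 = 11: 224/59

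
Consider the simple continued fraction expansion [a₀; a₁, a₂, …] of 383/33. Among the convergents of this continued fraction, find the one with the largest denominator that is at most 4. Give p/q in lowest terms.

List convergents until the denominator exceeds the bound:
a_0 = 11: 11/1  (≤ bound)
a_1 = 1: 12/1  (≤ bound)
a_2 = 1: 23/2  (≤ bound)
a_3 = 1: 35/3  (≤ bound)
a_4 = 1: 58/5  (> 4, stop)

35/3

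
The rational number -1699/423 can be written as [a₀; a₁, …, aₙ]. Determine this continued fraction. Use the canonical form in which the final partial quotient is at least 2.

-1699 = -5·423 + 416, so a_0 = -5
423 = 1·416 + 7, so a_1 = 1
416 = 59·7 + 3, so a_2 = 59
7 = 2·3 + 1, so a_3 = 2
3 = 3·1 + 0, so a_4 = 3

[-5; 1, 59, 2, 3]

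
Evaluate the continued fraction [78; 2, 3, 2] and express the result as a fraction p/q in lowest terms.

1255/16

Start with 2.
3 + 1/(2/1) = 3 + 1/2 = 7/2
2 + 1/(7/2) = 2 + 2/7 = 16/7
78 + 1/(16/7) = 78 + 7/16 = 1255/16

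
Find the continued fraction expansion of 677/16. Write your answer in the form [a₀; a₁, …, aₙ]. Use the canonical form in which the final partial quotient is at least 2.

[42; 3, 5]

677 ÷ 16 → quotient 42, remainder 5
16 ÷ 5 → quotient 3, remainder 1
5 ÷ 1 → quotient 5, remainder 0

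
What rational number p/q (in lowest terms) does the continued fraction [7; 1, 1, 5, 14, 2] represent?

a_0 = 7: 7/1
a_1 = 1: 8/1
a_2 = 1: 15/2
a_3 = 5: 83/11
a_4 = 14: 1177/156
a_5 = 2: 2437/323

2437/323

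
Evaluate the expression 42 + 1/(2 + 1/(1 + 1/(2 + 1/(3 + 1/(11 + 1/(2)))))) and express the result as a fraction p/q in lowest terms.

Compute successive convergents:
a_0 = 42: 42/1
a_1 = 2: 85/2
a_2 = 1: 127/3
a_3 = 2: 339/8
a_4 = 3: 1144/27
a_5 = 11: 12923/305
a_6 = 2: 26990/637

26990/637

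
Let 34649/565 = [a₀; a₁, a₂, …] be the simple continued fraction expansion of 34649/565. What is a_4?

34649 = 61·565 + 184, so a_0 = 61
565 = 3·184 + 13, so a_1 = 3
184 = 14·13 + 2, so a_2 = 14
13 = 6·2 + 1, so a_3 = 6
2 = 2·1 + 0, so a_4 = 2

2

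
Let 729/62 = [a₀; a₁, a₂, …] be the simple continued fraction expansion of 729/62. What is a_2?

3

729 ÷ 62 → quotient 11, remainder 47
62 ÷ 47 → quotient 1, remainder 15
47 ÷ 15 → quotient 3, remainder 2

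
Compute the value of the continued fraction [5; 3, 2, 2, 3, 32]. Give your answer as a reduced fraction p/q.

Start with 32.
3 + 1/(32/1) = 3 + 1/32 = 97/32
2 + 1/(97/32) = 2 + 32/97 = 226/97
2 + 1/(226/97) = 2 + 97/226 = 549/226
3 + 1/(549/226) = 3 + 226/549 = 1873/549
5 + 1/(1873/549) = 5 + 549/1873 = 9914/1873

9914/1873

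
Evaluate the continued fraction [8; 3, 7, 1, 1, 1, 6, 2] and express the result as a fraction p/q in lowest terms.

Starting at the tail and folding back:
Start with 2.
6 + 1/(2/1) = 6 + 1/2 = 13/2
1 + 1/(13/2) = 1 + 2/13 = 15/13
1 + 1/(15/13) = 1 + 13/15 = 28/15
1 + 1/(28/15) = 1 + 15/28 = 43/28
7 + 1/(43/28) = 7 + 28/43 = 329/43
3 + 1/(329/43) = 3 + 43/329 = 1030/329
8 + 1/(1030/329) = 8 + 329/1030 = 8569/1030

8569/1030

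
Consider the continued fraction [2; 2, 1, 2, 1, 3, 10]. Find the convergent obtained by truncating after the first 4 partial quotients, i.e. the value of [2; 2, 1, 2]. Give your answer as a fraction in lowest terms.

19/8

a_0 = 2: 2/1
a_1 = 2: 5/2
a_2 = 1: 7/3
a_3 = 2: 19/8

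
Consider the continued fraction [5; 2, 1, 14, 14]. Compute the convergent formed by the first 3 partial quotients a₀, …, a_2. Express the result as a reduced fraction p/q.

Start with 1.
2 + 1/(1/1) = 2 + 1/1 = 3/1
5 + 1/(3/1) = 5 + 1/3 = 16/3

16/3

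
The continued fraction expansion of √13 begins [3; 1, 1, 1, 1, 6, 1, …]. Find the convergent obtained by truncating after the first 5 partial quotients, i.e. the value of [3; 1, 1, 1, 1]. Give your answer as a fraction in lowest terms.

a_0 = 3: 3/1
a_1 = 1: 4/1
a_2 = 1: 7/2
a_3 = 1: 11/3
a_4 = 1: 18/5

18/5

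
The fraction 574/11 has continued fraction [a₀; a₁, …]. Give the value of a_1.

574 ÷ 11 → quotient 52, remainder 2
11 ÷ 2 → quotient 5, remainder 1

5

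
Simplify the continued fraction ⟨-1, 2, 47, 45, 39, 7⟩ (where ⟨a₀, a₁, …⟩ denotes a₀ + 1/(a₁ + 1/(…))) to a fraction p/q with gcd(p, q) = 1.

a_0 = -1: -1/1
a_1 = 2: -1/2
a_2 = 47: -48/95
a_3 = 45: -2161/4277
a_4 = 39: -84327/166898
a_5 = 7: -592450/1172563

-592450/1172563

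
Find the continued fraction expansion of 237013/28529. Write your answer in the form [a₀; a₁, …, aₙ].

[8; 3, 4, 59, 12, 3]

237013 = 8·28529 + 8781, so a_0 = 8
28529 = 3·8781 + 2186, so a_1 = 3
8781 = 4·2186 + 37, so a_2 = 4
2186 = 59·37 + 3, so a_3 = 59
37 = 12·3 + 1, so a_4 = 12
3 = 3·1 + 0, so a_5 = 3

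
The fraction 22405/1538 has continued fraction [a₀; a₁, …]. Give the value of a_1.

22405 ÷ 1538 → quotient 14, remainder 873
1538 ÷ 873 → quotient 1, remainder 665

1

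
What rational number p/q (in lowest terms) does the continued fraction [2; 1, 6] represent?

Collapse the nested fraction from the inside out:
Start with 6.
1 + 1/(6/1) = 1 + 1/6 = 7/6
2 + 1/(7/6) = 2 + 6/7 = 20/7

20/7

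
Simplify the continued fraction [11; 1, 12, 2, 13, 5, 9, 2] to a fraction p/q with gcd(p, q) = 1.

a_0 = 11: 11/1
a_1 = 1: 12/1
a_2 = 12: 155/13
a_3 = 2: 322/27
a_4 = 13: 4341/364
a_5 = 5: 22027/1847
a_6 = 9: 202584/16987
a_7 = 2: 427195/35821

427195/35821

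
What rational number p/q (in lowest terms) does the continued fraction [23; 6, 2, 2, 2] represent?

1783/77

Collapse the nested fraction from the inside out:
Start with 2.
2 + 1/(2/1) = 2 + 1/2 = 5/2
2 + 1/(5/2) = 2 + 2/5 = 12/5
6 + 1/(12/5) = 6 + 5/12 = 77/12
23 + 1/(77/12) = 23 + 12/77 = 1783/77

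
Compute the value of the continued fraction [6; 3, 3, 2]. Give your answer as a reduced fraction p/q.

Use the convergent recurrence hₖ = aₖ·hₖ₋₁ + hₖ₋₂ (and likewise for the denominators kₖ):
a_0 = 6: 6/1
a_1 = 3: 19/3
a_2 = 3: 63/10
a_3 = 2: 145/23

145/23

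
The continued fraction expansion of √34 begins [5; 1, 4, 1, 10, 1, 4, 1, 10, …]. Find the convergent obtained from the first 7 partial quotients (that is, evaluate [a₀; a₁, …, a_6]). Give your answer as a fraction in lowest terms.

Start with 4.
1 + 1/(4/1) = 1 + 1/4 = 5/4
10 + 1/(5/4) = 10 + 4/5 = 54/5
1 + 1/(54/5) = 1 + 5/54 = 59/54
4 + 1/(59/54) = 4 + 54/59 = 290/59
1 + 1/(290/59) = 1 + 59/290 = 349/290
5 + 1/(349/290) = 5 + 290/349 = 2035/349

2035/349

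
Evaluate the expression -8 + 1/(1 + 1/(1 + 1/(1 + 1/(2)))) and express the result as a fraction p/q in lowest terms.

-59/8

Collapse the nested fraction from the inside out:
Start with 2.
1 + 1/(2/1) = 1 + 1/2 = 3/2
1 + 1/(3/2) = 1 + 2/3 = 5/3
1 + 1/(5/3) = 1 + 3/5 = 8/5
-8 + 1/(8/5) = -8 + 5/8 = -59/8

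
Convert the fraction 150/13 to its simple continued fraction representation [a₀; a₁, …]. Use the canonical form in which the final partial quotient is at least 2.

[11; 1, 1, 6]

150 ÷ 13 → quotient 11, remainder 7
13 ÷ 7 → quotient 1, remainder 6
7 ÷ 6 → quotient 1, remainder 1
6 ÷ 1 → quotient 6, remainder 0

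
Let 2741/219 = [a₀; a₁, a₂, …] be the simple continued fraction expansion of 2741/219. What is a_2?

2741 ÷ 219 → quotient 12, remainder 113
219 ÷ 113 → quotient 1, remainder 106
113 ÷ 106 → quotient 1, remainder 7

1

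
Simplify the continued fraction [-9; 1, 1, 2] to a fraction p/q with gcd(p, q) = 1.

Work from the innermost term outward:
Start with 2.
1 + 1/(2/1) = 1 + 1/2 = 3/2
1 + 1/(3/2) = 1 + 2/3 = 5/3
-9 + 1/(5/3) = -9 + 3/5 = -42/5

-42/5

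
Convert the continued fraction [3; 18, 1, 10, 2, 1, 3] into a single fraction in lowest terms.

7217/2364

a_0 = 3: 3/1
a_1 = 18: 55/18
a_2 = 1: 58/19
a_3 = 10: 635/208
a_4 = 2: 1328/435
a_5 = 1: 1963/643
a_6 = 3: 7217/2364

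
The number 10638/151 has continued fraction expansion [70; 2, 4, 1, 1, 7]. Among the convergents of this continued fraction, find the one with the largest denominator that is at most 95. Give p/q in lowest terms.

a_0 = 70: 70/1  (≤ bound)
a_1 = 2: 141/2  (≤ bound)
a_2 = 4: 634/9  (≤ bound)
a_3 = 1: 775/11  (≤ bound)
a_4 = 1: 1409/20  (≤ bound)
a_5 = 7: 10638/151  (> 95, stop)

1409/20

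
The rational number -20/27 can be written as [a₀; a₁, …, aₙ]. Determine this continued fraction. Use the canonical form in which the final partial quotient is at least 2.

-20 = -1·27 + 7, so a_0 = -1
27 = 3·7 + 6, so a_1 = 3
7 = 1·6 + 1, so a_2 = 1
6 = 6·1 + 0, so a_3 = 6

[-1; 3, 1, 6]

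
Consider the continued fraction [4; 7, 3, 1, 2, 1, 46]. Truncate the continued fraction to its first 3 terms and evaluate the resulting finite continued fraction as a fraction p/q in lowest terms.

Start with 3.
7 + 1/(3/1) = 7 + 1/3 = 22/3
4 + 1/(22/3) = 4 + 3/22 = 91/22

91/22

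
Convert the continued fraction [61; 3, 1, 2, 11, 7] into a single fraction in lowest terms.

Start with 7.
11 + 1/(7/1) = 11 + 1/7 = 78/7
2 + 1/(78/7) = 2 + 7/78 = 163/78
1 + 1/(163/78) = 1 + 78/163 = 241/163
3 + 1/(241/163) = 3 + 163/241 = 886/241
61 + 1/(886/241) = 61 + 241/886 = 54287/886

54287/886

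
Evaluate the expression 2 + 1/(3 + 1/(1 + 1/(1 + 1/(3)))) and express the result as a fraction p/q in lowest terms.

57/25

Start with 3.
1 + 1/(3/1) = 1 + 1/3 = 4/3
1 + 1/(4/3) = 1 + 3/4 = 7/4
3 + 1/(7/4) = 3 + 4/7 = 25/7
2 + 1/(25/7) = 2 + 7/25 = 57/25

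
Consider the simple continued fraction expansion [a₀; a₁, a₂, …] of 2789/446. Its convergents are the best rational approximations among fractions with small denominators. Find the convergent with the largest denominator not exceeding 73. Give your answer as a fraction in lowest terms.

444/71

a_0 = 6: 6/1  (≤ bound)
a_1 = 3: 19/3  (≤ bound)
a_2 = 1: 25/4  (≤ bound)
a_3 = 17: 444/71  (≤ bound)
a_4 = 1: 469/75  (> 73, stop)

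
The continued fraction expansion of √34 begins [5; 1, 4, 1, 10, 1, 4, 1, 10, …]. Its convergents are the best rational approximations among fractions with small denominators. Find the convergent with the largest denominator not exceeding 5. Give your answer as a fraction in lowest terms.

29/5

a_0 = 5: 5/1  (≤ bound)
a_1 = 1: 6/1  (≤ bound)
a_2 = 4: 29/5  (≤ bound)
a_3 = 1: 35/6  (> 5, stop)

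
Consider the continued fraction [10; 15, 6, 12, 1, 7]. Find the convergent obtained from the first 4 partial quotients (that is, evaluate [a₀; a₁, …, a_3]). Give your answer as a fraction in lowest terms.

11143/1107

a_0 = 10: 10/1
a_1 = 15: 151/15
a_2 = 6: 916/91
a_3 = 12: 11143/1107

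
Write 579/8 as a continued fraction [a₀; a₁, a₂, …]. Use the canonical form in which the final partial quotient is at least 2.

[72; 2, 1, 2]

579 = 72·8 + 3, so a_0 = 72
8 = 2·3 + 2, so a_1 = 2
3 = 1·2 + 1, so a_2 = 1
2 = 2·1 + 0, so a_3 = 2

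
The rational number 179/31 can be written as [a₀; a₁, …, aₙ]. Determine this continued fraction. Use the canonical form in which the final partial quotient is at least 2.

[5; 1, 3, 2, 3]

179 ÷ 31 → quotient 5, remainder 24
31 ÷ 24 → quotient 1, remainder 7
24 ÷ 7 → quotient 3, remainder 3
7 ÷ 3 → quotient 2, remainder 1
3 ÷ 1 → quotient 3, remainder 0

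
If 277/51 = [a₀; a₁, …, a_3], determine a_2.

277 ÷ 51 → quotient 5, remainder 22
51 ÷ 22 → quotient 2, remainder 7
22 ÷ 7 → quotient 3, remainder 1

3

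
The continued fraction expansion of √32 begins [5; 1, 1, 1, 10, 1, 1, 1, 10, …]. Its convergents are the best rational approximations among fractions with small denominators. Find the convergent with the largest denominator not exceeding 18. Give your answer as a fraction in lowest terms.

17/3

List convergents until the denominator exceeds the bound:
a_0 = 5: 5/1  (≤ bound)
a_1 = 1: 6/1  (≤ bound)
a_2 = 1: 11/2  (≤ bound)
a_3 = 1: 17/3  (≤ bound)
a_4 = 10: 181/32  (> 18, stop)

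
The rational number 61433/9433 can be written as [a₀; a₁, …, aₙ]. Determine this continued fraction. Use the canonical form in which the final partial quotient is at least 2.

[6; 1, 1, 19, 2, 2, 47]

Apply division with remainder until the remainder is 0:
61433 = 6·9433 + 4835, so a_0 = 6
9433 = 1·4835 + 4598, so a_1 = 1
4835 = 1·4598 + 237, so a_2 = 1
4598 = 19·237 + 95, so a_3 = 19
237 = 2·95 + 47, so a_4 = 2
95 = 2·47 + 1, so a_5 = 2
47 = 47·1 + 0, so a_6 = 47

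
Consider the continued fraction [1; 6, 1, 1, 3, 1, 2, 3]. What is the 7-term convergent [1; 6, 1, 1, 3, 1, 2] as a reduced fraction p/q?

Collapse the nested fraction from the inside out:
Start with 2.
1 + 1/(2/1) = 1 + 1/2 = 3/2
3 + 1/(3/2) = 3 + 2/3 = 11/3
1 + 1/(11/3) = 1 + 3/11 = 14/11
1 + 1/(14/11) = 1 + 11/14 = 25/14
6 + 1/(25/14) = 6 + 14/25 = 164/25
1 + 1/(164/25) = 1 + 25/164 = 189/164

189/164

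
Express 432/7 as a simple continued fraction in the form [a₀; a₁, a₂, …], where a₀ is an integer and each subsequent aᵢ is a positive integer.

[61; 1, 2, 2]

⌊432/7⌋ = 61, remainder 5
⌊7/5⌋ = 1, remainder 2
⌊5/2⌋ = 2, remainder 1
⌊2/1⌋ = 2, remainder 0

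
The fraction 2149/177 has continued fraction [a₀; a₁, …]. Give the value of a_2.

12

Apply division with remainder until the remainder is 0:
2149 = 12·177 + 25, so a_0 = 12
177 = 7·25 + 2, so a_1 = 7
25 = 12·2 + 1, so a_2 = 12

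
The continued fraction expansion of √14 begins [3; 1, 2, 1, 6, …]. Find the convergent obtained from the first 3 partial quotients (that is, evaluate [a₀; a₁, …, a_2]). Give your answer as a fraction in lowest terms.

11/3

Start with 2.
1 + 1/(2/1) = 1 + 1/2 = 3/2
3 + 1/(3/2) = 3 + 2/3 = 11/3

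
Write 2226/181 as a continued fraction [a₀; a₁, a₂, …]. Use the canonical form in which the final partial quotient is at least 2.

2226 = 12·181 + 54, so a_0 = 12
181 = 3·54 + 19, so a_1 = 3
54 = 2·19 + 16, so a_2 = 2
19 = 1·16 + 3, so a_3 = 1
16 = 5·3 + 1, so a_4 = 5
3 = 3·1 + 0, so a_5 = 3

[12; 3, 2, 1, 5, 3]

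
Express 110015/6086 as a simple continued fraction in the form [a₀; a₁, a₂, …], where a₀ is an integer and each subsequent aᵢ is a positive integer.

[18; 13, 31, 7, 2]

⌊110015/6086⌋ = 18, remainder 467
⌊6086/467⌋ = 13, remainder 15
⌊467/15⌋ = 31, remainder 2
⌊15/2⌋ = 7, remainder 1
⌊2/1⌋ = 2, remainder 0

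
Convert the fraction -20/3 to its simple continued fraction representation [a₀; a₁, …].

[-7; 3]

Apply division with remainder until the remainder is 0:
-20 ÷ 3 → quotient -7, remainder 1
3 ÷ 1 → quotient 3, remainder 0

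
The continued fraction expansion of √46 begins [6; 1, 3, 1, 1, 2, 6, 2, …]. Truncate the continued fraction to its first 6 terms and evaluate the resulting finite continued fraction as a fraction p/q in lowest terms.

a_0 = 6: 6/1
a_1 = 1: 7/1
a_2 = 3: 27/4
a_3 = 1: 34/5
a_4 = 1: 61/9
a_5 = 2: 156/23

156/23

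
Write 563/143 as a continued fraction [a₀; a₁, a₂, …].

[3; 1, 14, 1, 8]

563 = 3·143 + 134, so a_0 = 3
143 = 1·134 + 9, so a_1 = 1
134 = 14·9 + 8, so a_2 = 14
9 = 1·8 + 1, so a_3 = 1
8 = 8·1 + 0, so a_4 = 8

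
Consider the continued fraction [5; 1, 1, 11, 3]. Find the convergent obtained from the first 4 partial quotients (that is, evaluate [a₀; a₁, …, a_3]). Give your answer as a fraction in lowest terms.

127/23

Start with 11.
1 + 1/(11/1) = 1 + 1/11 = 12/11
1 + 1/(12/11) = 1 + 11/12 = 23/12
5 + 1/(23/12) = 5 + 12/23 = 127/23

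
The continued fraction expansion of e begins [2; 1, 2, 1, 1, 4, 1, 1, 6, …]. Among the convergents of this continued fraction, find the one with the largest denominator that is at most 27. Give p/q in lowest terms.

a_0 = 2: 2/1  (≤ bound)
a_1 = 1: 3/1  (≤ bound)
a_2 = 2: 8/3  (≤ bound)
a_3 = 1: 11/4  (≤ bound)
a_4 = 1: 19/7  (≤ bound)
a_5 = 4: 87/32  (> 27, stop)

19/7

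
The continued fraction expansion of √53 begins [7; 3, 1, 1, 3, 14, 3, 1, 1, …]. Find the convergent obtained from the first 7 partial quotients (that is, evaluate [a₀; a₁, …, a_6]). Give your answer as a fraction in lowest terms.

7979/1096

Work from the innermost term outward:
Start with 3.
14 + 1/(3/1) = 14 + 1/3 = 43/3
3 + 1/(43/3) = 3 + 3/43 = 132/43
1 + 1/(132/43) = 1 + 43/132 = 175/132
1 + 1/(175/132) = 1 + 132/175 = 307/175
3 + 1/(307/175) = 3 + 175/307 = 1096/307
7 + 1/(1096/307) = 7 + 307/1096 = 7979/1096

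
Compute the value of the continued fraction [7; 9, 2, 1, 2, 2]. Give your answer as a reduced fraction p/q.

Start with 2.
2 + 1/(2/1) = 2 + 1/2 = 5/2
1 + 1/(5/2) = 1 + 2/5 = 7/5
2 + 1/(7/5) = 2 + 5/7 = 19/7
9 + 1/(19/7) = 9 + 7/19 = 178/19
7 + 1/(178/19) = 7 + 19/178 = 1265/178

1265/178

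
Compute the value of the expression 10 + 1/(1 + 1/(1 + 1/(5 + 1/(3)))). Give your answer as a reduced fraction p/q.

369/35

Start with 3.
5 + 1/(3/1) = 5 + 1/3 = 16/3
1 + 1/(16/3) = 1 + 3/16 = 19/16
1 + 1/(19/16) = 1 + 16/19 = 35/19
10 + 1/(35/19) = 10 + 19/35 = 369/35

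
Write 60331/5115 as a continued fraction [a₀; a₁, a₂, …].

[11; 1, 3, 1, 7, 14, 2, 4]

60331 ÷ 5115 → quotient 11, remainder 4066
5115 ÷ 4066 → quotient 1, remainder 1049
4066 ÷ 1049 → quotient 3, remainder 919
1049 ÷ 919 → quotient 1, remainder 130
919 ÷ 130 → quotient 7, remainder 9
130 ÷ 9 → quotient 14, remainder 4
9 ÷ 4 → quotient 2, remainder 1
4 ÷ 1 → quotient 4, remainder 0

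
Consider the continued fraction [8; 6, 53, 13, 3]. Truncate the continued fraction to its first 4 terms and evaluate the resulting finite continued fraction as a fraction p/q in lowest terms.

Start with 13.
53 + 1/(13/1) = 53 + 1/13 = 690/13
6 + 1/(690/13) = 6 + 13/690 = 4153/690
8 + 1/(4153/690) = 8 + 690/4153 = 33914/4153

33914/4153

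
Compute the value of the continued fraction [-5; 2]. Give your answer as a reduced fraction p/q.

-9/2

Start with 2.
-5 + 1/(2/1) = -5 + 1/2 = -9/2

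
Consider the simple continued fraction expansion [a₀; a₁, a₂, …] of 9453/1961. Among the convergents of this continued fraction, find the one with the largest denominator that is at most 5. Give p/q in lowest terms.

24/5

List convergents until the denominator exceeds the bound:
a_0 = 4: 4/1  (≤ bound)
a_1 = 1: 5/1  (≤ bound)
a_2 = 4: 24/5  (≤ bound)
a_3 = 1: 29/6  (> 5, stop)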